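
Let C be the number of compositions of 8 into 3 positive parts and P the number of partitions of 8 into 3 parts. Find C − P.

Ordered (compositions into 3 parts): C(7,2) = 21.
Unordered (partitions into 3 parts): 5.
Difference: 21 − 5 = 16.

16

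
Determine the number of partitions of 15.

176

There are 176 such partitions.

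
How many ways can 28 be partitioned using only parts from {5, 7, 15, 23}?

2

The partitions of 28 that satisfy the conditions:
5,23
7,7,7,7
That's 2 in total.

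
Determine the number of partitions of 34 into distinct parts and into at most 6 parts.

Direct enumeration gives 501 partitions.

501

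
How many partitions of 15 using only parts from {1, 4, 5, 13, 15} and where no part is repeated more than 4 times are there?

6

Listing the qualifying partitions of 15:
15
13+1+1
5+5+5
5+5+4+1
5+4+4+1+1
4+4+4+1+1+1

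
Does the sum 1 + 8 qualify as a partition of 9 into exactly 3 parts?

No

The parts sum to 9, and the condition 'there are exactly 3 summands' is violated.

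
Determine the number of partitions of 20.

627

Counting exhaustively, 627 partitions satisfy the conditions.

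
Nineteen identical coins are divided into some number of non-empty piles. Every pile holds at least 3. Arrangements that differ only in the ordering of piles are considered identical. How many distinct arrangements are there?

39

There are too many to list fully; the first 12 (by largest part) are:
19
3,16
4,15
5,14
6,13
3,3,13
7,12
3,4,12
8,11
3,5,11
4,4,11
9,10
…and 27 more, for 39 total.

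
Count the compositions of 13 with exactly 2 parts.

Place 1 bars in the 12 internal gaps of a row of 13 dots: C(12,1) = 12.

12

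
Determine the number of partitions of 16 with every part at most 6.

136

A full systematic count gives 136.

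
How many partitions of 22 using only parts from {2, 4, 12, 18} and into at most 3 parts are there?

Listing the qualifying partitions of 22:
18 + 4
18 + 2 + 2

2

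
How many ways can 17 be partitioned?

Direct enumeration gives 297 partitions.

297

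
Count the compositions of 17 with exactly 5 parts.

1820

A composition of 17 into 5 positive parts is chosen by placing 4 dividers among the 16 gaps between 17 units: C(16,4) = 1820.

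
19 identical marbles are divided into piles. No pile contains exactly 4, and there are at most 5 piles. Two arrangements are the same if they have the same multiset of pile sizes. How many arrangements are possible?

A full systematic count gives 110.

110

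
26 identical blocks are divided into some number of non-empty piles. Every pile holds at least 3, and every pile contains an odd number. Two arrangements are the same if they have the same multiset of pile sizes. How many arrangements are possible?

They are:
23, 3
21, 5
19, 7
17, 9
17, 3, 3, 3
15, 11
15, 5, 3, 3
13, 13
13, 7, 3, 3
13, 5, 5, 3
11, 9, 3, 3
11, 7, 5, 3
11, 5, 5, 5
11, 3, 3, 3, 3, 3
9, 9, 5, 3
9, 7, 7, 3
9, 7, 5, 5
9, 5, 3, 3, 3, 3
7, 7, 7, 5
7, 7, 3, 3, 3, 3
7, 5, 5, 3, 3, 3
5, 5, 5, 5, 3, 3
5, 3, 3, 3, 3, 3, 3, 3

23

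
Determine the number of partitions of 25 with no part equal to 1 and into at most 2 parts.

12

Enumerating:
25
23 + 2
22 + 3
21 + 4
20 + 5
19 + 6
18 + 7
17 + 8
16 + 9
15 + 10
14 + 11
13 + 12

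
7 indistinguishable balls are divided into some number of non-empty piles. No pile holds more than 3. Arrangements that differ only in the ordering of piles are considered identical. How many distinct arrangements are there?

8

They are:
1, 3, 3
2, 2, 3
1, 1, 2, 3
1, 1, 1, 1, 3
1, 2, 2, 2
1, 1, 1, 2, 2
1, 1, 1, 1, 1, 2
1, 1, 1, 1, 1, 1, 1
Counting gives 8.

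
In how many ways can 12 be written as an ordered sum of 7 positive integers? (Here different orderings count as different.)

By stars and bars with positive parts, the count is C(11,6) = 462.

462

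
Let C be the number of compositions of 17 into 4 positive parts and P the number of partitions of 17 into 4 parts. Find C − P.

521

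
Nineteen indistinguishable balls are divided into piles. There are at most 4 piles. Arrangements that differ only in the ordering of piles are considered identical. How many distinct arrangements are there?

Enumerating by decreasing first part gives 94 partitions in all.

94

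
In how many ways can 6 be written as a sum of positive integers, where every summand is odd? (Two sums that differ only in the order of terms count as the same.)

They are:
5 + 1
3 + 3
3 + 1 + 1 + 1
1 + 1 + 1 + 1 + 1 + 1
Counting gives 4.

4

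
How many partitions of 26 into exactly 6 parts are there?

Enumerating by decreasing first part gives 282 partitions in all.

282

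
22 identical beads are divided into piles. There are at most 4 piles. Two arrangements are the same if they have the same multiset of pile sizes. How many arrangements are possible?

136

There are 136 such partitions.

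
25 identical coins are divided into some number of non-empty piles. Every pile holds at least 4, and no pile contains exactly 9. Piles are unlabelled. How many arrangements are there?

46

A partial list (first 12 by largest part):
25
21 + 4
20 + 5
19 + 6
18 + 7
17 + 8
17 + 4 + 4
16 + 5 + 4
15 + 10
15 + 6 + 4
15 + 5 + 5
14 + 11
…and 34 more, for 46 total.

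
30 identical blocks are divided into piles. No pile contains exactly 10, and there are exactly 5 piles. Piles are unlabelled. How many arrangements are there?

313

There are 313 such partitions.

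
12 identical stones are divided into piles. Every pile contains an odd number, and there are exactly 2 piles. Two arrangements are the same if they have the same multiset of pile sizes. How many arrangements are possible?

The partitions of 12 that satisfy the conditions:
11, 1
9, 3
7, 5

3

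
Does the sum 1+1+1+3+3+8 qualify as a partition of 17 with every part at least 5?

The parts sum to 17, and the condition 'every summand is at least 5' is violated.

No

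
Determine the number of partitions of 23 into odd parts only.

Systematic enumeration (by largest part, then next-largest, …) yields 104.

104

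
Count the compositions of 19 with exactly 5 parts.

3060

By stars and bars with positive parts, the count is C(18,4) = 3060.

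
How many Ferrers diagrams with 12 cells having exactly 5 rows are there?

They are:
8, 1, 1, 1, 1
7, 2, 1, 1, 1
6, 3, 1, 1, 1
6, 2, 2, 1, 1
5, 4, 1, 1, 1
5, 3, 2, 1, 1
5, 2, 2, 2, 1
4, 4, 2, 1, 1
4, 3, 3, 1, 1
4, 3, 2, 2, 1
4, 2, 2, 2, 2
3, 3, 3, 2, 1
3, 3, 2, 2, 2
That's 13 in total.

13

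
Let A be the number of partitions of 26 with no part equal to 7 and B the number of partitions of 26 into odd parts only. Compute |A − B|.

Partitions of 26 with no part equal to 7: 1946.
Partitions of 26 into odd parts only: 165.
|1946 − 165| = 1781.

1781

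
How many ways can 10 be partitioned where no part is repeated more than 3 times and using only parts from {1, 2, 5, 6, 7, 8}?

The partitions of 10 that satisfy the conditions:
8 + 2
8 + 1 + 1
7 + 2 + 1
7 + 1 + 1 + 1
6 + 2 + 2
6 + 2 + 1 + 1
5 + 5
5 + 2 + 2 + 1
5 + 2 + 1 + 1 + 1

9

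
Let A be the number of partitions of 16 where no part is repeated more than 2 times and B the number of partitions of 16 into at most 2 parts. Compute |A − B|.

80

Partitions of 16 where no part is repeated more than 2 times: 89.
Partitions of 16 into at most 2 parts: 9.
|89 − 9| = 80.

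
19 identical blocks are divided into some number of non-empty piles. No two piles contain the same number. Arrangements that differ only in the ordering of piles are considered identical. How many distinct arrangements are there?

54

A partial list (first 12 by largest part):
19
18, 1
17, 2
16, 3
16, 2, 1
15, 4
15, 3, 1
14, 5
14, 4, 1
14, 3, 2
13, 6
13, 5, 1
…and 42 more, for 54 total.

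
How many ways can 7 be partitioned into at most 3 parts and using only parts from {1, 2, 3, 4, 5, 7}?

7

The partitions of 7 that satisfy the conditions:
7
2+5
1+1+5
3+4
1+2+4
1+3+3
2+2+3
Counting gives 7.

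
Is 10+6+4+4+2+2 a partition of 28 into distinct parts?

The parts sum to 28, and the condition 'all summands are distinct' is violated.

No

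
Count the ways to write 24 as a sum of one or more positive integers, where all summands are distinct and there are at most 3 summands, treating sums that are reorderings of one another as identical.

49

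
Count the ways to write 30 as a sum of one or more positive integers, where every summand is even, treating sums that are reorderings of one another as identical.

Counting exhaustively, 176 partitions satisfy the conditions.

176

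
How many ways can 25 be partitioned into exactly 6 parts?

There are 235 such partitions.

235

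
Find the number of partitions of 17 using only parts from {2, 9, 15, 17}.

3

The partitions of 17 that satisfy the conditions:
17
2,15
2,2,2,2,9
That's 3 in total.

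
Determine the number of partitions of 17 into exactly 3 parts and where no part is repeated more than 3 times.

24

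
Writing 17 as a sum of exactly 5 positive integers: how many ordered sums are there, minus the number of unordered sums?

Compositions: C(16,4) = 1820.
Unordered (partitions into 5 parts): 47.
Difference: 1820 − 47 = 1773.

1773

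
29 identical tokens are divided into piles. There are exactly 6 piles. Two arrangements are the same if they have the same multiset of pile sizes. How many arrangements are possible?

Direct enumeration gives 454 partitions.

454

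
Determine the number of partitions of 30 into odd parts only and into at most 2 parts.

8

Listing the qualifying partitions of 30:
29,1
27,3
25,5
23,7
21,9
19,11
17,13
15,15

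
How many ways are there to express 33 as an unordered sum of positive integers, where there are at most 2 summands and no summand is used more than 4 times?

17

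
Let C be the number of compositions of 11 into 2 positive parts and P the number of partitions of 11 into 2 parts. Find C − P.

Ordered (compositions into 2 parts): C(10,1) = 10.
Unordered (partitions into 2 parts): 5.
Difference: 10 − 5 = 5.

5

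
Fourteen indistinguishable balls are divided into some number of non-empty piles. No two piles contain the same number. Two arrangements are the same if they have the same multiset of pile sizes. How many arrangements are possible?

The partitions of 14 that satisfy the conditions:
14
1+13
2+12
3+11
1+2+11
4+10
1+3+10
5+9
1+4+9
2+3+9
6+8
1+5+8
2+4+8
1+2+3+8
1+6+7
2+5+7
3+4+7
1+2+4+7
3+5+6
1+2+5+6
1+3+4+6
2+3+4+5

22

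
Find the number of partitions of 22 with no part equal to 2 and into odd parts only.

Direct enumeration gives 89 partitions.

89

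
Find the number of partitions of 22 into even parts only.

A partial list (first 12 by largest part):
22
2+20
4+18
2+2+18
6+16
2+4+16
2+2+2+16
8+14
2+6+14
4+4+14
2+2+4+14
2+2+2+2+14
…and 44 more, for 56 total.

56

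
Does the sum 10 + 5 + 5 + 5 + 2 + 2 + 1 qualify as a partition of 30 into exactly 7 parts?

The parts sum to 30, and the condition 'there are exactly 7 summands' holds.

Yes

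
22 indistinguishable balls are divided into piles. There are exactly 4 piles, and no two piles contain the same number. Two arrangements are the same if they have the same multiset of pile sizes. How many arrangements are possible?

A partial list (first 12 by largest part):
16+3+2+1
15+4+2+1
14+5+2+1
14+4+3+1
13+6+2+1
13+5+3+1
13+4+3+2
12+7+2+1
12+6+3+1
12+5+4+1
12+5+3+2
11+8+2+1
…and 22 more, for 34 total.

34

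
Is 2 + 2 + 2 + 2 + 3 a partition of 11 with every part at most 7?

Yes

The parts sum to 11, and the condition 'no summand exceeds 7' holds.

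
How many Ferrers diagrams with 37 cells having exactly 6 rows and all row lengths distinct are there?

There are 136 such partitions.

136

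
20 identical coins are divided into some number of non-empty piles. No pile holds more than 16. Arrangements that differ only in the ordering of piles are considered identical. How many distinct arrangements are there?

A full systematic count gives 620.

620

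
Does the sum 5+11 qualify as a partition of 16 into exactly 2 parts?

The parts sum to 16, and the condition 'there are exactly 2 summands' holds.

Yes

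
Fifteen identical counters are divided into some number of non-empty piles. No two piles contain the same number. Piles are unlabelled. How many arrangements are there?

27

A partial list (first 12 by largest part):
15
1, 14
2, 13
3, 12
1, 2, 12
4, 11
1, 3, 11
5, 10
1, 4, 10
2, 3, 10
6, 9
1, 5, 9
…and 15 more, for 27 total.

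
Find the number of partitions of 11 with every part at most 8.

A partial list (first 12 by largest part):
8,3
8,2,1
8,1,1,1
7,4
7,3,1
7,2,2
7,2,1,1
7,1,1,1,1
6,5
6,4,1
6,3,2
6,3,1,1
…and 40 more, for 52 total.

52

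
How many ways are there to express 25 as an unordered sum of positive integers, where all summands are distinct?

142

Systematic enumeration (by largest part, then next-largest, …) yields 142.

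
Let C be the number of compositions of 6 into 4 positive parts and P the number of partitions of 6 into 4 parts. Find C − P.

8

Ordered (compositions into 4 parts): C(5,3) = 10.
Unordered (partitions into 4 parts): 2.
Difference: 10 − 2 = 8.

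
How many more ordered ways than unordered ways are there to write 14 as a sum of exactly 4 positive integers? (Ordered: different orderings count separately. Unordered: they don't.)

263

Ordered (compositions into 4 parts): C(13,3) = 286.
Unordered (partitions into 4 parts): 23.
Difference: 286 − 23 = 263.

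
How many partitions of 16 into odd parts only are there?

There are too many to list fully; the first 12 (by largest part) are:
15,1
13,3
13,1,1,1
11,5
11,3,1,1
11,1,1,1,1,1
9,7
9,5,1,1
9,3,3,1
9,3,1,1,1,1
9,1,1,1,1,1,1,1
7,7,1,1
…and 20 more, for 32 total.

32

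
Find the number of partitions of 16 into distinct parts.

A partial list (first 12 by largest part):
16
15+1
14+2
13+3
13+2+1
12+4
12+3+1
11+5
11+4+1
11+3+2
10+6
10+5+1
…and 20 more, for 32 total.

32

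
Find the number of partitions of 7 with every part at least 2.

4

The partitions of 7 that satisfy the conditions:
7
5,2
4,3
3,2,2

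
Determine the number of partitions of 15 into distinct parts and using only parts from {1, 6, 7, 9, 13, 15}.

2

They are:
15
9 + 6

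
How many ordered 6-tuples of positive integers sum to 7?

6

Equivalently, choose which 5 of the 6 gaps become plus signs: C(6,5) = 6.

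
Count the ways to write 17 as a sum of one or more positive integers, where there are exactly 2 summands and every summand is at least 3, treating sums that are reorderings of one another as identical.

6

Enumerating:
14,3
13,4
12,5
11,6
10,7
9,8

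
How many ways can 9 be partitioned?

There are too many to list fully; the first 12 (by largest part) are:
9
8+1
7+2
7+1+1
6+3
6+2+1
6+1+1+1
5+4
5+3+1
5+2+2
5+2+1+1
5+1+1+1+1
…and 18 more, for 30 total.

30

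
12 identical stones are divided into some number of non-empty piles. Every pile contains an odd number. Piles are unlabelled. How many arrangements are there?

The partitions of 12 that satisfy the conditions:
11, 1
9, 3
9, 1, 1, 1
7, 5
7, 3, 1, 1
7, 1, 1, 1, 1, 1
5, 5, 1, 1
5, 3, 3, 1
5, 3, 1, 1, 1, 1
5, 1, 1, 1, 1, 1, 1, 1
3, 3, 3, 3
3, 3, 3, 1, 1, 1
3, 3, 1, 1, 1, 1, 1, 1
3, 1, 1, 1, 1, 1, 1, 1, 1, 1
1, 1, 1, 1, 1, 1, 1, 1, 1, 1, 1, 1
That's 15 in total.

15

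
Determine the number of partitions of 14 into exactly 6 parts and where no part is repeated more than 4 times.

They are:
8 + 2 + 1 + 1 + 1 + 1
7 + 3 + 1 + 1 + 1 + 1
7 + 2 + 2 + 1 + 1 + 1
6 + 4 + 1 + 1 + 1 + 1
6 + 3 + 2 + 1 + 1 + 1
6 + 2 + 2 + 2 + 1 + 1
5 + 5 + 1 + 1 + 1 + 1
5 + 4 + 2 + 1 + 1 + 1
5 + 3 + 3 + 1 + 1 + 1
5 + 3 + 2 + 2 + 1 + 1
5 + 2 + 2 + 2 + 2 + 1
4 + 4 + 3 + 1 + 1 + 1
4 + 4 + 2 + 2 + 1 + 1
4 + 3 + 3 + 2 + 1 + 1
4 + 3 + 2 + 2 + 2 + 1
3 + 3 + 3 + 3 + 1 + 1
3 + 3 + 3 + 2 + 2 + 1
3 + 3 + 2 + 2 + 2 + 2
That's 18 in total.

18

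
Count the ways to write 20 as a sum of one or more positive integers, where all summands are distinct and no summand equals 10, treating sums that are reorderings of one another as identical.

55

A partial list (first 12 by largest part):
20
19+1
18+2
17+3
17+2+1
16+4
16+3+1
15+5
15+4+1
15+3+2
14+6
14+5+1
…and 43 more, for 55 total.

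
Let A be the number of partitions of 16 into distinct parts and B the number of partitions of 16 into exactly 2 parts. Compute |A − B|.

Partitions of 16 into distinct parts: 32.
Partitions of 16 into exactly 2 parts: 8.
|32 − 8| = 24.

24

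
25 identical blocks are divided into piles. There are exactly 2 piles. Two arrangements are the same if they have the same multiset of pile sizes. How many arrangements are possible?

The partitions of 25 that satisfy the conditions:
24 + 1
23 + 2
22 + 3
21 + 4
20 + 5
19 + 6
18 + 7
17 + 8
16 + 9
15 + 10
14 + 11
13 + 12

12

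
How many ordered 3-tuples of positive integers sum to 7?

A composition of 7 into 3 positive parts is chosen by placing 2 dividers among the 6 gaps between 7 units: C(6,2) = 15.

15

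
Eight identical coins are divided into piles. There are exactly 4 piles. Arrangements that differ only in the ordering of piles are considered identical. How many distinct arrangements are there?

5

They are:
5,1,1,1
4,2,1,1
3,3,1,1
3,2,2,1
2,2,2,2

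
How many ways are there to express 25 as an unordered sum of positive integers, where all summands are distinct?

142

Counting exhaustively, 142 partitions satisfy the conditions.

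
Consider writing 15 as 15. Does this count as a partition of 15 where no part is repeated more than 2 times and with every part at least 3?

Yes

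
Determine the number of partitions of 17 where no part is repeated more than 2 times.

Counting exhaustively, 108 partitions satisfy the conditions.

108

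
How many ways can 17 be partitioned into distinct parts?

38

A partial list (first 12 by largest part):
17
16 + 1
15 + 2
14 + 3
14 + 2 + 1
13 + 4
13 + 3 + 1
12 + 5
12 + 4 + 1
12 + 3 + 2
11 + 6
11 + 5 + 1
…and 26 more, for 38 total.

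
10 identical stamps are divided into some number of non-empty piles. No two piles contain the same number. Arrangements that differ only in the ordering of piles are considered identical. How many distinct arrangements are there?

10

The partitions of 10 that satisfy the conditions:
10
1+9
2+8
3+7
1+2+7
4+6
1+3+6
1+4+5
2+3+5
1+2+3+4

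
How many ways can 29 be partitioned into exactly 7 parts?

522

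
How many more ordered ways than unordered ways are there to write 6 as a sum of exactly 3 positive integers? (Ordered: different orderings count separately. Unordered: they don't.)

7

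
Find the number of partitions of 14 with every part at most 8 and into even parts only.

Enumerating:
6,8
2,4,8
2,2,2,8
2,6,6
4,4,6
2,2,4,6
2,2,2,2,6
2,4,4,4
2,2,2,4,4
2,2,2,2,2,4
2,2,2,2,2,2,2
That's 11 in total.

11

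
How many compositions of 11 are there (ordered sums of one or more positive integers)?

There are 10 gaps and each independently is a cut or not, giving 2^10 = 1024.

1024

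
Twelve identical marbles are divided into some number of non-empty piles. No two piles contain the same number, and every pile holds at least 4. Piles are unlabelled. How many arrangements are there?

3

They are:
12
4+8
5+7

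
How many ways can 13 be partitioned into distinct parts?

18

Enumerating:
13
12,1
11,2
10,3
10,2,1
9,4
9,3,1
8,5
8,4,1
8,3,2
7,6
7,5,1
7,4,2
7,3,2,1
6,5,2
6,4,3
6,4,2,1
5,4,3,1
That's 18 in total.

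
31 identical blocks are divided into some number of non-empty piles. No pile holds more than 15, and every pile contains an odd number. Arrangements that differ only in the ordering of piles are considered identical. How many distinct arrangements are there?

There are 279 such partitions.

279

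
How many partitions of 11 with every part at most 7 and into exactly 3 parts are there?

8

They are:
7,3,1
7,2,2
6,4,1
6,3,2
5,5,1
5,4,2
5,3,3
4,4,3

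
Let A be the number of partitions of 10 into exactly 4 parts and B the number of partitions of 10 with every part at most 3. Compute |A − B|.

5

Partitions of 10 into exactly 4 parts: 9.
Partitions of 10 with every part at most 3: 14.
|9 − 14| = 5.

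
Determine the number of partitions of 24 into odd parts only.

A full systematic count gives 122.

122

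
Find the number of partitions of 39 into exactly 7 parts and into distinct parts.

49

There are too many to list fully; the first 12 (by largest part) are:
18, 6, 5, 4, 3, 2, 1
17, 7, 5, 4, 3, 2, 1
16, 8, 5, 4, 3, 2, 1
16, 7, 6, 4, 3, 2, 1
15, 9, 5, 4, 3, 2, 1
15, 8, 6, 4, 3, 2, 1
15, 7, 6, 5, 3, 2, 1
14, 10, 5, 4, 3, 2, 1
14, 9, 6, 4, 3, 2, 1
14, 8, 7, 4, 3, 2, 1
14, 8, 6, 5, 3, 2, 1
14, 7, 6, 5, 4, 2, 1
…and 37 more, for 49 total.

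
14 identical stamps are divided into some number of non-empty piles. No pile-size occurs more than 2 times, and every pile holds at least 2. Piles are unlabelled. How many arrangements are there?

Enumerating:
14
12,2
11,3
10,4
10,2,2
9,5
9,3,2
8,6
8,4,2
8,3,3
7,7
7,5,2
7,4,3
7,3,2,2
6,6,2
6,5,3
6,4,4
6,4,2,2
6,3,3,2
5,5,4
5,5,2,2
5,4,3,2
4,4,3,3
4,3,3,2,2
Counting gives 24.

24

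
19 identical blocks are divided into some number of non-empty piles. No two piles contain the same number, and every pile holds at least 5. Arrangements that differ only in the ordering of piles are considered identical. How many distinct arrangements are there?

The partitions of 19 that satisfy the conditions:
19
5+14
6+13
7+12
8+11
9+10
5+6+8

7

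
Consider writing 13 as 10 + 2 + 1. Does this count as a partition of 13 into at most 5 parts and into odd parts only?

No

The parts sum to 13, and the condition 'every summand is odd' is violated.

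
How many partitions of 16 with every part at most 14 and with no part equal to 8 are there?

207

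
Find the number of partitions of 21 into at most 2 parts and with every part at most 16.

6

Listing the qualifying partitions of 21:
16, 5
15, 6
14, 7
13, 8
12, 9
11, 10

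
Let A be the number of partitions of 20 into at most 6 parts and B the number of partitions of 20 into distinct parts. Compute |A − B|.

Partitions of 20 into at most 6 parts: 282.
Partitions of 20 into distinct parts: 64.
|282 − 64| = 218.

218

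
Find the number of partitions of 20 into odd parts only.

64

A partial list (first 12 by largest part):
19,1
17,3
17,1,1,1
15,5
15,3,1,1
15,1,1,1,1,1
13,7
13,5,1,1
13,3,3,1
13,3,1,1,1,1
13,1,1,1,1,1,1,1
11,9
…and 52 more, for 64 total.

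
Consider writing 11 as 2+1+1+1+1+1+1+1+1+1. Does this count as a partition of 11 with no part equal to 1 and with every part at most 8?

No

The parts sum to 11, and the condition 'no summand equals 1' is violated.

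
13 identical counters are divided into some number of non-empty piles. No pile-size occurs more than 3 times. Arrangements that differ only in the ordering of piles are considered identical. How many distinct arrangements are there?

There are too many to list fully; the first 12 (by largest part) are:
13
12,1
11,2
11,1,1
10,3
10,2,1
10,1,1,1
9,4
9,3,1
9,2,2
9,2,1,1
8,5
…and 52 more, for 64 total.

64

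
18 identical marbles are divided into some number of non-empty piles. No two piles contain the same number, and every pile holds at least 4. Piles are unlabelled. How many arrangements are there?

The partitions of 18 that satisfy the conditions:
18
14,4
13,5
12,6
11,7
10,8
9,5,4
8,6,4
7,6,5

9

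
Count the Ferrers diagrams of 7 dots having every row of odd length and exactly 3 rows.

2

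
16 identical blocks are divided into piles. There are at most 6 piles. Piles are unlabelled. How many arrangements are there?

136

Systematic enumeration (by largest part, then next-largest, …) yields 136.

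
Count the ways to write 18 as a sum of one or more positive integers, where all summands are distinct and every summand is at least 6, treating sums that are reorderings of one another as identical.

4

They are:
18
6,12
7,11
8,10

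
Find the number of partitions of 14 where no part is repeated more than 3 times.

82

There are 82 such partitions.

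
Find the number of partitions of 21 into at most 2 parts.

The partitions of 21 that satisfy the conditions:
21
20, 1
19, 2
18, 3
17, 4
16, 5
15, 6
14, 7
13, 8
12, 9
11, 10

11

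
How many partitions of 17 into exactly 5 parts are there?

47

A partial list (first 12 by largest part):
13, 1, 1, 1, 1
12, 2, 1, 1, 1
11, 3, 1, 1, 1
11, 2, 2, 1, 1
10, 4, 1, 1, 1
10, 3, 2, 1, 1
10, 2, 2, 2, 1
9, 5, 1, 1, 1
9, 4, 2, 1, 1
9, 3, 3, 1, 1
9, 3, 2, 2, 1
9, 2, 2, 2, 2
…and 35 more, for 47 total.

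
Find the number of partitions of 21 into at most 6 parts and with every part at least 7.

6

Enumerating:
21
14 + 7
13 + 8
12 + 9
11 + 10
7 + 7 + 7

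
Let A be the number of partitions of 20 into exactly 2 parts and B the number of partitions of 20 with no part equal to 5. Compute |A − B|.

441

Partitions of 20 into exactly 2 parts: 10.
Partitions of 20 with no part equal to 5: 451.
|10 − 451| = 441.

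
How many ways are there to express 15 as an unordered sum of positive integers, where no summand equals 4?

Counting exhaustively, 120 partitions satisfy the conditions.

120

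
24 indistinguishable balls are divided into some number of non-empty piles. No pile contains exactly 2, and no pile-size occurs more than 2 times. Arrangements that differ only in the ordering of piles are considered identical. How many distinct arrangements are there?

198

Systematic enumeration (by largest part, then next-largest, …) yields 198.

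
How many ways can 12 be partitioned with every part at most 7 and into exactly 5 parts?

12

Listing the qualifying partitions of 12:
7+2+1+1+1
6+3+1+1+1
6+2+2+1+1
5+4+1+1+1
5+3+2+1+1
5+2+2+2+1
4+4+2+1+1
4+3+3+1+1
4+3+2+2+1
4+2+2+2+2
3+3+3+2+1
3+3+2+2+2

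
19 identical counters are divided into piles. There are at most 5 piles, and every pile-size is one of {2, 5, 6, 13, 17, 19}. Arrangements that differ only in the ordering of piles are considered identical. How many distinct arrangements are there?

They are:
19
17, 2
13, 6
13, 2, 2, 2
6, 6, 5, 2
5, 5, 5, 2, 2

6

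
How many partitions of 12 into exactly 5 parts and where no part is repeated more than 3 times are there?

Listing the qualifying partitions of 12:
7 + 2 + 1 + 1 + 1
6 + 3 + 1 + 1 + 1
6 + 2 + 2 + 1 + 1
5 + 4 + 1 + 1 + 1
5 + 3 + 2 + 1 + 1
5 + 2 + 2 + 2 + 1
4 + 4 + 2 + 1 + 1
4 + 3 + 3 + 1 + 1
4 + 3 + 2 + 2 + 1
3 + 3 + 3 + 2 + 1
3 + 3 + 2 + 2 + 2

11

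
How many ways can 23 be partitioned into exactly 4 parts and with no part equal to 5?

67

There are too many to list fully; the first 12 (by largest part) are:
20 + 1 + 1 + 1
19 + 2 + 1 + 1
18 + 3 + 1 + 1
18 + 2 + 2 + 1
17 + 4 + 1 + 1
17 + 3 + 2 + 1
17 + 2 + 2 + 2
16 + 4 + 2 + 1
16 + 3 + 3 + 1
16 + 3 + 2 + 2
15 + 6 + 1 + 1
15 + 4 + 3 + 1
…and 55 more, for 67 total.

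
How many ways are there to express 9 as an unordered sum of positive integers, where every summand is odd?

8

Listing the qualifying partitions of 9:
9
1, 1, 7
1, 3, 5
1, 1, 1, 1, 5
3, 3, 3
1, 1, 1, 3, 3
1, 1, 1, 1, 1, 1, 3
1, 1, 1, 1, 1, 1, 1, 1, 1
Counting gives 8.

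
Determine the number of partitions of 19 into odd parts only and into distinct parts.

The partitions of 19 that satisfy the conditions:
19
15+3+1
13+5+1
11+7+1
11+5+3
9+7+3

6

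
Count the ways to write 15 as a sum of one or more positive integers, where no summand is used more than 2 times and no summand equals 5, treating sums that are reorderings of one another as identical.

49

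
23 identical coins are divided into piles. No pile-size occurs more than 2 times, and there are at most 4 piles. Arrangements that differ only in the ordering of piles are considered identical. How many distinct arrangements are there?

Counting exhaustively, 143 partitions satisfy the conditions.

143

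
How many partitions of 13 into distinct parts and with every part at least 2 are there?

The partitions of 13 that satisfy the conditions:
13
11, 2
10, 3
9, 4
8, 5
8, 3, 2
7, 6
7, 4, 2
6, 5, 2
6, 4, 3
That's 10 in total.

10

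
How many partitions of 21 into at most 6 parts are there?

331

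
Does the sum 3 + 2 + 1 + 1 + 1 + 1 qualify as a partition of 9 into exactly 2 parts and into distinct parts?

The parts sum to 9, and the condition 'there are exactly 2 summands' is violated.

No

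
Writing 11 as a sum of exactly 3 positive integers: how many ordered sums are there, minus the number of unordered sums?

35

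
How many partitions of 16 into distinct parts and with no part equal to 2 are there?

The partitions of 16 that satisfy the conditions:
16
1 + 15
3 + 13
4 + 12
1 + 3 + 12
5 + 11
1 + 4 + 11
6 + 10
1 + 5 + 10
7 + 9
1 + 6 + 9
3 + 4 + 9
1 + 7 + 8
3 + 5 + 8
1 + 3 + 4 + 8
3 + 6 + 7
4 + 5 + 7
1 + 3 + 5 + 7
1 + 4 + 5 + 6
That's 19 in total.

19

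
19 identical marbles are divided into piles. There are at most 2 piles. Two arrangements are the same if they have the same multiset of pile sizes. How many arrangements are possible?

10

Listing the qualifying partitions of 19:
19
1, 18
2, 17
3, 16
4, 15
5, 14
6, 13
7, 12
8, 11
9, 10
Counting gives 10.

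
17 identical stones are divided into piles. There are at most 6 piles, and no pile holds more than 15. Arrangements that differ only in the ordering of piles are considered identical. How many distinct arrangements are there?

A full systematic count gives 161.

161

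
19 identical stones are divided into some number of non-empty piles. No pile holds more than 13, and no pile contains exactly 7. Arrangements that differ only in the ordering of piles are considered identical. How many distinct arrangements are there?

394

A full systematic count gives 394.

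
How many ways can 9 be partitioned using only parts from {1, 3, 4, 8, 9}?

Enumerating:
9
8,1
4,4,1
4,3,1,1
4,1,1,1,1,1
3,3,3
3,3,1,1,1
3,1,1,1,1,1,1
1,1,1,1,1,1,1,1,1

9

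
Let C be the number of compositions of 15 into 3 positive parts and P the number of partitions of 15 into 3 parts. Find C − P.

72

Compositions: C(14,2) = 91.
Unordered (partitions into 3 parts): 19.
Difference: 91 − 19 = 72.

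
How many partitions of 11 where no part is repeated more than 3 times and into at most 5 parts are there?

35

A partial list (first 12 by largest part):
11
10+1
9+2
9+1+1
8+3
8+2+1
8+1+1+1
7+4
7+3+1
7+2+2
7+2+1+1
6+5
…and 23 more, for 35 total.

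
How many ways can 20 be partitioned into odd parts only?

64

There are too many to list fully; the first 12 (by largest part) are:
1, 19
3, 17
1, 1, 1, 17
5, 15
1, 1, 3, 15
1, 1, 1, 1, 1, 15
7, 13
1, 1, 5, 13
1, 3, 3, 13
1, 1, 1, 1, 3, 13
1, 1, 1, 1, 1, 1, 1, 13
9, 11
…and 52 more, for 64 total.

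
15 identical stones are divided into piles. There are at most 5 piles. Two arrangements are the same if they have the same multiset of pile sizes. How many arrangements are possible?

84

Systematic enumeration (by largest part, then next-largest, …) yields 84.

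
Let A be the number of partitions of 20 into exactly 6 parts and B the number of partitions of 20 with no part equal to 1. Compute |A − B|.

Partitions of 20 into exactly 6 parts: 90.
Partitions of 20 with no part equal to 1: 137.
|90 − 137| = 47.

47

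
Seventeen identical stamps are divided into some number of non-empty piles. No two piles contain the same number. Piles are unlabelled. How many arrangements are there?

38

There are too many to list fully; the first 12 (by largest part) are:
17
16+1
15+2
14+3
14+2+1
13+4
13+3+1
12+5
12+4+1
12+3+2
11+6
11+5+1
…and 26 more, for 38 total.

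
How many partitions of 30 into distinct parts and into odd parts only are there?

The partitions of 30 that satisfy the conditions:
1,29
3,27
5,25
7,23
9,21
1,3,5,21
11,19
1,3,7,19
13,17
1,3,9,17
1,5,7,17
1,3,11,15
1,5,9,15
3,5,7,15
1,5,11,13
1,7,9,13
3,5,9,13
3,7,9,11

18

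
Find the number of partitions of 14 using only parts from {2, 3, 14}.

4

The partitions of 14 that satisfy the conditions:
14
2, 3, 3, 3, 3
2, 2, 2, 2, 3, 3
2, 2, 2, 2, 2, 2, 2
Counting gives 4.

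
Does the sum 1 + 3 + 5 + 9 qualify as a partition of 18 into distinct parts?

The parts sum to 18, and the condition 'all summands are distinct' holds.

Yes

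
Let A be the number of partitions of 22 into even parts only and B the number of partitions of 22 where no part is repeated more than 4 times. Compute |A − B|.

Partitions of 22 into even parts only: 56.
Partitions of 22 where no part is repeated more than 4 times: 628.
|56 − 628| = 572.

572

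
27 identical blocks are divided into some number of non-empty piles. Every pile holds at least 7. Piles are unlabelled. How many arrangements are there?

15

Listing the qualifying partitions of 27:
27
20, 7
19, 8
18, 9
17, 10
16, 11
15, 12
14, 13
13, 7, 7
12, 8, 7
11, 9, 7
11, 8, 8
10, 10, 7
10, 9, 8
9, 9, 9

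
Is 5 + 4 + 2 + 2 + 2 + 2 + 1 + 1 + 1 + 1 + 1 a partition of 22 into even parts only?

The parts sum to 22, and the condition 'every summand is even' is violated.

No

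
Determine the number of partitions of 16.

Direct enumeration gives 231 partitions.

231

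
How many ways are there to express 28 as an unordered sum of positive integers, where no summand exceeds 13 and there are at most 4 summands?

Direct enumeration gives 102 partitions.

102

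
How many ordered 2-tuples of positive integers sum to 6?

A composition of 6 into 2 positive parts is chosen by placing 1 dividers among the 5 gaps between 6 units: C(5,1) = 5.

5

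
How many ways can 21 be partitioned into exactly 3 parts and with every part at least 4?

Listing the qualifying partitions of 21:
13+4+4
12+5+4
11+6+4
11+5+5
10+7+4
10+6+5
9+8+4
9+7+5
9+6+6
8+8+5
8+7+6
7+7+7

12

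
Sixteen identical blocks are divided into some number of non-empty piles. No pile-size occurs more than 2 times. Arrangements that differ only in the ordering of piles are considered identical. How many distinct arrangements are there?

89

A full systematic count gives 89.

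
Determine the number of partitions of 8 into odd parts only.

They are:
1,7
3,5
1,1,1,5
1,1,3,3
1,1,1,1,1,3
1,1,1,1,1,1,1,1

6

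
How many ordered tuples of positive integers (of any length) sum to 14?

There are 13 gaps and each independently is a cut or not, giving 2^13 = 8192.

8192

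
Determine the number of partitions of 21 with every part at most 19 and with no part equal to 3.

A full systematic count gives 405.

405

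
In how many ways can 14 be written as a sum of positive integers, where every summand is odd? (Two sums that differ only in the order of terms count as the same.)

22

Listing the qualifying partitions of 14:
1, 13
3, 11
1, 1, 1, 11
5, 9
1, 1, 3, 9
1, 1, 1, 1, 1, 9
7, 7
1, 1, 5, 7
1, 3, 3, 7
1, 1, 1, 1, 3, 7
1, 1, 1, 1, 1, 1, 1, 7
1, 3, 5, 5
1, 1, 1, 1, 5, 5
3, 3, 3, 5
1, 1, 1, 3, 3, 5
1, 1, 1, 1, 1, 1, 3, 5
1, 1, 1, 1, 1, 1, 1, 1, 1, 5
1, 1, 3, 3, 3, 3
1, 1, 1, 1, 1, 3, 3, 3
1, 1, 1, 1, 1, 1, 1, 1, 3, 3
1, 1, 1, 1, 1, 1, 1, 1, 1, 1, 1, 3
1, 1, 1, 1, 1, 1, 1, 1, 1, 1, 1, 1, 1, 1
That's 22 in total.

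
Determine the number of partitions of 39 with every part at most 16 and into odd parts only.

693

Direct enumeration gives 693 partitions.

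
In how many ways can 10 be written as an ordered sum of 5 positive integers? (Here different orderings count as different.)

126

Equivalently, choose which 4 of the 9 gaps become plus signs: C(9,4) = 126.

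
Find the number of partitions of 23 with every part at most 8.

A full systematic count gives 764.

764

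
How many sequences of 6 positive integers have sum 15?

Place 5 bars in the 14 internal gaps of a row of 15 dots: C(14,5) = 2002.

2002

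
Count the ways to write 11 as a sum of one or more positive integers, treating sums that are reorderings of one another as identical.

56

A partial list (first 12 by largest part):
11
10, 1
9, 2
9, 1, 1
8, 3
8, 2, 1
8, 1, 1, 1
7, 4
7, 3, 1
7, 2, 2
7, 2, 1, 1
7, 1, 1, 1, 1
…and 44 more, for 56 total.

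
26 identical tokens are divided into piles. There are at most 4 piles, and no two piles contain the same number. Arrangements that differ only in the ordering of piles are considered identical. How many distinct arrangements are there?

121

Systematic enumeration (by largest part, then next-largest, …) yields 121.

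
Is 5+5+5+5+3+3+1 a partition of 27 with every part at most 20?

The parts sum to 27, and the condition 'no summand exceeds 20' holds.

Yes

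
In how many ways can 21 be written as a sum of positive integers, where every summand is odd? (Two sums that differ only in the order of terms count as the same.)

76

A full systematic count gives 76.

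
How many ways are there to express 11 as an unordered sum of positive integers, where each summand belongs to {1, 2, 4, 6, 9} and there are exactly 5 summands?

3

The partitions of 11 that satisfy the conditions:
1 + 1 + 1 + 2 + 6
1 + 1 + 1 + 4 + 4
1 + 2 + 2 + 2 + 4
Counting gives 3.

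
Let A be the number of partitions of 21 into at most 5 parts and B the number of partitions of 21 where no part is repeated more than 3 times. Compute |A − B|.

174

Partitions of 21 into at most 5 parts: 221.
Partitions of 21 where no part is repeated more than 3 times: 395.
|221 − 395| = 174.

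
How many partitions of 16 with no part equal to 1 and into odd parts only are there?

5

The partitions of 16 that satisfy the conditions:
3,13
5,11
7,9
3,3,3,7
3,3,5,5
Counting gives 5.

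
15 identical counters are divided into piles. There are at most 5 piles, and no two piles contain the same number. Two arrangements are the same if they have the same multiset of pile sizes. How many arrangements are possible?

27

A partial list (first 12 by largest part):
15
14 + 1
13 + 2
12 + 3
12 + 2 + 1
11 + 4
11 + 3 + 1
10 + 5
10 + 4 + 1
10 + 3 + 2
9 + 6
9 + 5 + 1
…and 15 more, for 27 total.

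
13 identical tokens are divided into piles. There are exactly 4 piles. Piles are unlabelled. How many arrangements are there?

18

The partitions of 13 that satisfy the conditions:
10 + 1 + 1 + 1
9 + 2 + 1 + 1
8 + 3 + 1 + 1
8 + 2 + 2 + 1
7 + 4 + 1 + 1
7 + 3 + 2 + 1
7 + 2 + 2 + 2
6 + 5 + 1 + 1
6 + 4 + 2 + 1
6 + 3 + 3 + 1
6 + 3 + 2 + 2
5 + 5 + 2 + 1
5 + 4 + 3 + 1
5 + 4 + 2 + 2
5 + 3 + 3 + 2
4 + 4 + 4 + 1
4 + 4 + 3 + 2
4 + 3 + 3 + 3
Counting gives 18.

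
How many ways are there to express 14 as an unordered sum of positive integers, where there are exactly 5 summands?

The partitions of 14 that satisfy the conditions:
1,1,1,1,10
1,1,1,2,9
1,1,1,3,8
1,1,2,2,8
1,1,1,4,7
1,1,2,3,7
1,2,2,2,7
1,1,1,5,6
1,1,2,4,6
1,1,3,3,6
1,2,2,3,6
2,2,2,2,6
1,1,2,5,5
1,1,3,4,5
1,2,2,4,5
1,2,3,3,5
2,2,2,3,5
1,1,4,4,4
1,2,3,4,4
2,2,2,4,4
1,3,3,3,4
2,2,3,3,4
2,3,3,3,3
That's 23 in total.

23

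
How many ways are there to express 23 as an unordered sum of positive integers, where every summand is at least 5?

Enumerating:
23
18, 5
17, 6
16, 7
15, 8
14, 9
13, 10
13, 5, 5
12, 11
12, 6, 5
11, 7, 5
11, 6, 6
10, 8, 5
10, 7, 6
9, 9, 5
9, 8, 6
9, 7, 7
8, 8, 7
8, 5, 5, 5
7, 6, 5, 5
6, 6, 6, 5
Counting gives 21.

21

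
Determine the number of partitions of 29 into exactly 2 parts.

14

The partitions of 29 that satisfy the conditions:
28,1
27,2
26,3
25,4
24,5
23,6
22,7
21,8
20,9
19,10
18,11
17,12
16,13
15,14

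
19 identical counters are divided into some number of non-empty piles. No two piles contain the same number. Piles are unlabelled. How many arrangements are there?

54

There are too many to list fully; the first 12 (by largest part) are:
19
18,1
17,2
16,3
16,2,1
15,4
15,3,1
14,5
14,4,1
14,3,2
13,6
13,5,1
…and 42 more, for 54 total.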